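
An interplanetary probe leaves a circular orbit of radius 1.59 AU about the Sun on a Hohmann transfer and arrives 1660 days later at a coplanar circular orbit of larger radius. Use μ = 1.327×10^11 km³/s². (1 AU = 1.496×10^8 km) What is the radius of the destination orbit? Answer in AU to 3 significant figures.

r₂ = 7.12 AU

In km: r₁ = 1.59 × 1.496×10^8 = 2.37864×10^8 km.
Transfer time t = 1660 days = 1.43424×10^8 s, and t = π√(a_t³/μ).
So a_t = (μ t²/π²)^(1/3) = (1.327×10^11 × (1.43424×10^8)² / π²)^(1/3) = 6.5154×10^8 km.
Since a_t = (r₁ + r₂)/2, r₂ = 2a_t − r₁ = 2×6.5154×10^8 − 2.37864×10^8 = 1.065216×10^9 km.
In AU: r₂ = 1.065216×10^9 / 1.496×10^8 = 7.12 AU.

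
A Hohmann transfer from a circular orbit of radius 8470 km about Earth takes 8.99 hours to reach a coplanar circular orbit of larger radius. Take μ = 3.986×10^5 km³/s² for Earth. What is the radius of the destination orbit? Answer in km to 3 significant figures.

Transfer time t = 8.99 hours = 32364 s, and t = π√(a_t³/μ).
So a_t = (μ t²/π²)^(1/3) = (3.986×10^5 × (32364)² / π²)^(1/3) = 34843 km.
Since a_t = (r₁ + r₂)/2, r₂ = 2a_t − r₁ = 2×34843 − 8470 = 61216 km.

r₂ = 61200 km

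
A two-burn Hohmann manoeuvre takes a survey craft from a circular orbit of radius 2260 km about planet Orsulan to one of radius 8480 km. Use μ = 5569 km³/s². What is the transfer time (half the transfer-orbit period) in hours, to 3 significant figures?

t = 4.60 hours

Transfer-ellipse semi-major axis a_t = (r₁ + r₂)/2 = (2260 + 8480)/2 = 5370 km.
Half the transfer-orbit period gives t = π√(a_t³/μ) = 16570 s.
Converting: 16570 s ÷ 3600 s/hour = 4.60 hours.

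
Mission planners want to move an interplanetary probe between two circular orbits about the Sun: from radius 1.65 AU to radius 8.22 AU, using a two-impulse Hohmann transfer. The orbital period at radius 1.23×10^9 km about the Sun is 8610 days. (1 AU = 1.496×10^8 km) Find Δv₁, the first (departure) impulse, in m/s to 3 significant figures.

Δv₁ = 6740 m/s

From Kepler's third law T² = 4π²r³/μ at r = 1.23×10^9 km, T = 8610 days = 8610 × 86400 s = 7.43904×10^8 s: μ = 4π²r³/T² = 1.32752×10^11 km³/s².
In km: r₁ = 1.65 × 1.496×10^8 = 2.4684×10^8 km; r₂ = 8.22 × 1.496×10^8 = 1.229712×10^9 km.
The Hohmann ellipse has a_t = (r₁ + r₂)/2 = 7.38276×10^8 km.
On the circular orbit at r = 2.4684×10^8 km, v_c = √(μ/r) = 23.191 km/s.
Transfer-orbit speed at the same r (vis-viva, a = a_t): v_t = √[μ(2/r − 1/a_t)] = 29.930 km/s.
Δv₁ = |v_t − v_c| = |29.930 − 23.191| = 6.739 km/s.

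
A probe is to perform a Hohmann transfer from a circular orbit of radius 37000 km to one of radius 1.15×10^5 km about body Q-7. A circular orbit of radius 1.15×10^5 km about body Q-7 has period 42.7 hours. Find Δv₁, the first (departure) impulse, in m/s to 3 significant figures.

Δv₁ = 1910 m/s

From Kepler's third law T² = 4π²r³/μ at r = 1.15×10^5 km, T = 42.7 hours = 42.7 × 3600 s = 1.5372×10^5 s: μ = 4π²r³/T² = 2.54093×10^6 km³/s².
The Hohmann ellipse has a_t = (r₁ + r₂)/2 = 76000 km.
Circular speed at r = 37000 km: v_c = √(μ/r) = 8.2870 km/s.
Transfer-orbit speed at the same r (vis-viva, a = a_t): v_t = √[μ(2/r − 1/a_t)] = 10.194 km/s.
Δv₁ = |v_t − v_c| = |10.194 − 8.2870| = 1.907 km/s.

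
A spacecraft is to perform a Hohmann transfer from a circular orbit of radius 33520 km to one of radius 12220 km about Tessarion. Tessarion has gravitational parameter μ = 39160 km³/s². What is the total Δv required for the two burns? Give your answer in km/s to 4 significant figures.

The Hohmann ellipse has a_t = (r₁ + r₂)/2 = 22870 km.
At r₁ the circular-orbit speed is v₁ = √(μ/r₁) = 1.0809 km/s.
On the transfer ellipse at r₁, vis-viva equation gives v_a = √[μ(2/r₁ − 1/a_t)] = 0.79008 km/s.
First burn Δv₁ = |v_a − v₁| = 0.2908 km/s.
At r₂, v₂ = √(μ/r₂) = 1.7901 km/s.
Transfer-orbit speed at r₂: v_p = √[μ(2/r₂ − 1/a_t)] = 2.1672 km/s.
Second burn Δv₂ = |v₂ − v_p| = 0.3771 km/s.
Δv = Δv₁ + Δv₂ = 0.2908 + 0.3771 = 0.6679 km/s.

Δv = 0.6679 km/s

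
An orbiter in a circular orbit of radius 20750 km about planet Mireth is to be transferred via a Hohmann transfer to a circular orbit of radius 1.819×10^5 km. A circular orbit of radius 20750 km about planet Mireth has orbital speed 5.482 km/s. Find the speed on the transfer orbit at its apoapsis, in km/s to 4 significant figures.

v = 0.8379 km/s

From the circular-orbit relation v² = μ/r at r = 20750 km: μ = v²r = (5.482)² × 20750 = 6.23586×10^5 km³/s².
The Hohmann ellipse has a_t = (r₁ + r₂)/2 = 1.01325×10^5 km.
At apoapsis, r = 1.819×10^5 km.
Applying v² = μ(2/r − 1/a_t): v = 0.8379 km/s.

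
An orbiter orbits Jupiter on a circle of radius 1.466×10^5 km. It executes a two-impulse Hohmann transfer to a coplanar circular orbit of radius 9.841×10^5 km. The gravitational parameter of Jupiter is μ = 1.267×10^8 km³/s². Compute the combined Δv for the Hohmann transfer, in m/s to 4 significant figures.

Δv = 14960 m/s

Semi-major axis of the transfer orbit: a_t = (1.466×10^5 + 9.841×10^5)/2 = 5.6535×10^5 km.
At r₁ the circular-orbit speed is v₁ = √(μ/r₁) = 29.3982 km/s.
On the transfer ellipse at r₁, vis-viva gives v_p = √[μ(2/r₁ − 1/a_t)] = 38.7866 km/s.
First burn Δv₁ = |v_p − v₁| = 9.388 km/s.
At r₂, v₂ = √(μ/r₂) = 11.347 km/s.
Transfer-orbit speed at r₂: v_a = √[μ(2/r₂ − 1/a_t)] = 5.7780 km/s.
Second burn Δv₂ = |v₂ − v_a| = 5.569 km/s.
Total Δv = Δv₁ + Δv₂ = 14.96 km/s.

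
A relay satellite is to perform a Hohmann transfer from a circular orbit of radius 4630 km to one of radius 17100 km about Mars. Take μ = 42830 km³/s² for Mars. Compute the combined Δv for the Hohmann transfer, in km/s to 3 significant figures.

The Hohmann ellipse has a_t = (r₁ + r₂)/2 = 10865 km.
Circular speed at r₁: v₁ = √(μ/r₁) = √(42830/4630) = 3.04147 km/s.
Transfer-orbit speed at r₁ (v² = μ(2/r − 1/a)): v_p = √[μ(2/r₁ − 1/a_t)] = 3.81563 km/s.
First burn Δv₁ = |v_p − v₁| = 0.7742 km/s.
At r₂, v₂ = √(μ/r₂) = 1.5826 km/s.
Transfer-orbit speed at r₂: v_a = √[μ(2/r₂ − 1/a_t)] = 1.0331 km/s.
Second burn Δv₂ = |v₂ − v_a| = 0.5495 km/s.
Δv = Δv₁ + Δv₂ = 0.7742 + 0.5495 = 1.324 km/s.

Δv = 1.32 km/s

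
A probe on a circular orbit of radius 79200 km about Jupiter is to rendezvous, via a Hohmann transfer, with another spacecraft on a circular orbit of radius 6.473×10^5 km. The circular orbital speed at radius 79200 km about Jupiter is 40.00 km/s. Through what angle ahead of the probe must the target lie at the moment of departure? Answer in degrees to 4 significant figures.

φ = 104.3°

From the circular-orbit relation v² = μ/r at r = 79200 km: μ = v²r = (40.00)² × 79200 = 1.26720×10^8 km³/s².
Semi-major axis of the transfer orbit: a_t = (79200 + 6.473×10^5)/2 = 3.6325×10^5 km.
Transfer time t = π√(a_t³/μ) = 61099 s.
Target angular speed ω₂ = √(μ/r₂³) = 2.1615×10^-5 rad/s.
Angle swept by the target during transfer: ω₂·t = 1.3207 rad = 75.67°.
Arrival is 180° from departure on the ellipse, so φ = 180° − 75.67° = 104.3°.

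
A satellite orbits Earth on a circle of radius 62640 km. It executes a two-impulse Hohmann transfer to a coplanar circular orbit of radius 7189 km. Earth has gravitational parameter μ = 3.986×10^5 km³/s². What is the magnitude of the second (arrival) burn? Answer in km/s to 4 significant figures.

The Hohmann ellipse has a_t = (r₁ + r₂)/2 = 34914.5 km.
Circular speed at r = 7189 km: v_c = √(μ/r) = 7.446 km/s.
Transfer-orbit speed at the same r (vis-viva, a = a_t): v_t = √[μ(2/r − 1/a_t)] = 9.974 km/s.
Δv₂ = |v_t − v_c| = |9.974 − 7.446| = 2.528 km/s.

Δv₂ = 2.528 km/s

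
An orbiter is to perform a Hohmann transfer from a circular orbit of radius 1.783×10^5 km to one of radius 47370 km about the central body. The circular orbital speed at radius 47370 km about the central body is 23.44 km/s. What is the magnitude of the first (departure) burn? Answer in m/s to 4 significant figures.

Δv₁ = 4254 m/s

From the circular-orbit relation v² = μ/r at r = 47370 km: μ = v²r = (23.44)² × 47370 = 2.60267×10^7 km³/s².
Semi-major axis of the transfer orbit: a_t = (1.783×10^5 + 47370)/2 = 1.12835×10^5 km.
Circular speed at r = 1.783×10^5 km: v_c = √(μ/r) = 12.082 km/s.
Transfer-orbit speed at the same r (vis-viva, a = a_t): v_t = √[μ(2/r − 1/a_t)] = 7.8282 km/s.
Δv₁ = |v_t − v_c| = |7.8282 − 12.082| = 4.254 km/s.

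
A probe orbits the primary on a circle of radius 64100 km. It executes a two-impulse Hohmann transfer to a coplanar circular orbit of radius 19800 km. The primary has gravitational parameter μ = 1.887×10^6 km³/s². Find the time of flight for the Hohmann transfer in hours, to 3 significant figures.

t = 5.46 hours

Transfer-ellipse semi-major axis a_t = (r₁ + r₂)/2 = (64100 + 19800)/2 = 41950 km.
By Kepler's third law the transfer-orbit period is T = 2π√(a_t³/μ), so t = T/2 = 19650 s.
Converting: 19650 s ÷ 3600 s/hour = 5.46 hours.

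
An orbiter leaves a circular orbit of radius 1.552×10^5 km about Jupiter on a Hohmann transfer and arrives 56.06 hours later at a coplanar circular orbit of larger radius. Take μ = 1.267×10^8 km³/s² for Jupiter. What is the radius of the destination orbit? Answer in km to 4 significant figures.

r₂ = 1.456×10^6 km

Transfer time t = 56.06 hours = 2.01816×10^5 s, and t = π√(a_t³/μ).
So a_t = (μ t²/π²)^(1/3) = (1.267×10^8 × (2.01816×10^5)² / π²)^(1/3) = 8.0562×10^5 km.
Since a_t = (r₁ + r₂)/2, r₂ = 2a_t − r₁ = 2×8.0562×10^5 − 1.552×10^5 = 1.45604×10^6 km.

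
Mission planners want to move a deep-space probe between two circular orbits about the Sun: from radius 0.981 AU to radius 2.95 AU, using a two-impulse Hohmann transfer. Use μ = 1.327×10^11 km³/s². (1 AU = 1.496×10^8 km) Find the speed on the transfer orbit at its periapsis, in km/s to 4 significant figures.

In km: r₁ = 0.981 × 1.496×10^8 = 1.467576×10^8 km; r₂ = 2.95 × 1.496×10^8 = 4.4132×10^8 km.
Transfer-ellipse semi-major axis a_t = (r₁ + r₂)/2 = (1.467576×10^8 + 4.4132×10^8)/2 = 2.940388×10^8 km.
The periapsis of the transfer ellipse is at r = 1.467576×10^8 km.
From the vis-viva equation, v = √[μ(2/r − 1/a_t)] = 36.84 km/s.

v = 36.84 km/s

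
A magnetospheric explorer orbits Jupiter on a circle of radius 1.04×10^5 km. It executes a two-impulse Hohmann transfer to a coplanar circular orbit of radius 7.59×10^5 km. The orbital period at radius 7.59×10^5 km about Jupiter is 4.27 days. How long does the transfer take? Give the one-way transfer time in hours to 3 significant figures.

From Kepler's third law T² = 4π²r³/μ at r = 7.59×10^5 km, T = 4.27 days = 4.27 × 86400 s = 3.68928×10^5 s: μ = 4π²r³/T² = 1.26824×10^8 km³/s².
Semi-major axis of the transfer orbit: a_t = (1.040×10^5 + 7.590×10^5)/2 = 4.315×10^5 km.
Transfer time t = π√(a_t³/μ) = π√((4.315×10^5)³ / 1.26824×10^8) = 79070 s.
Converting: 79070 s ÷ 3600 s/hour = 22.0 hours.

t = 22.0 hours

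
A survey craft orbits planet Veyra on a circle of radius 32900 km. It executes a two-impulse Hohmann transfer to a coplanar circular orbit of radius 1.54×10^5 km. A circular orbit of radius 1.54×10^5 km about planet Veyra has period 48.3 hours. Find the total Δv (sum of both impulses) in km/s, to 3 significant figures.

Δv = 5.68 km/s

From Kepler's third law T² = 4π²r³/μ at r = 1.54×10^5 km, T = 48.3 hours = 48.3 × 3600 s = 1.7388×10^5 s: μ = 4π²r³/T² = 4.76895×10^6 km³/s².
Semi-major axis of the transfer orbit: a_t = (32900 + 1.540×10^5)/2 = 93450 km.
Circular speed at r₁: v₁ = √(μ/r₁) = √(4.76895×10^6/32900) = 12.040 km/s.
Transfer-orbit speed at r₁ (vis-viva equation): v_p = √[μ(2/r₁ − 1/a_t)] = 15.456 km/s.
First burn Δv₁ = |v_p − v₁| = 3.416 km/s.
At r₂, v₂ = √(μ/r₂) = 5.565 km/s.
Transfer-orbit speed at r₂: v_a = √[μ(2/r₂ − 1/a_t)] = 3.302 km/s.
Second burn Δv₂ = |v₂ − v_a| = 2.263 km/s.
Total Δv = Δv₁ + Δv₂ = 5.679 km/s.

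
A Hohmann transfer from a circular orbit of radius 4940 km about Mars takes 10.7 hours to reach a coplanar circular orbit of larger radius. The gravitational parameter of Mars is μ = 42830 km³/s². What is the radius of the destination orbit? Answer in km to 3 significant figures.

Transfer time t = 10.7 hours = 38520 s, and t = π√(a_t³/μ).
So a_t = (μ t²/π²)^(1/3) = (42830 × (38520)² / π²)^(1/3) = 18604 km.
Since a_t = (r₁ + r₂)/2, r₂ = 2a_t − r₁ = 2×18604 − 4940 = 32268 km.

r₂ = 32300 km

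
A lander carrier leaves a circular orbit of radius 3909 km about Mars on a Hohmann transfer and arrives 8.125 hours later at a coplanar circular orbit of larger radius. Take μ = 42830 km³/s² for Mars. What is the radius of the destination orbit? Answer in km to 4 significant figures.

Transfer time t = 8.125 hours = 29250 s, and t = π√(a_t³/μ).
So a_t = (μ t²/π²)^(1/3) = (42830 × (29250)² / π²)^(1/3) = 15485 km.
Since a_t = (r₁ + r₂)/2, r₂ = 2a_t − r₁ = 2×15485 − 3909 = 27061 km.

r₂ = 27060 km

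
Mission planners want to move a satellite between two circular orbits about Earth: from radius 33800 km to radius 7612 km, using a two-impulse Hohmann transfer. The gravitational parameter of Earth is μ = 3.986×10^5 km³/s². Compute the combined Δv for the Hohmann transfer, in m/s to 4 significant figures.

The Hohmann ellipse has a_t = (r₁ + r₂)/2 = 20706 km.
At r₁ the circular-orbit speed is v₁ = √(μ/r₁) = 3.434 km/s.
On the transfer ellipse at r₁, vis-viva gives v_a = √[μ(2/r₁ − 1/a_t)] = 2.082 km/s.
First burn Δv₁ = |v_a − v₁| = 1.352 km/s.
At r₂, v₂ = √(μ/r₂) = 7.236 km/s.
Transfer-orbit speed at r₂: v_p = √[μ(2/r₂ − 1/a_t)] = 9.245 km/s.
Second burn Δv₂ = |v₂ − v_p| = 2.009 km/s.
Δv = Δv₁ + Δv₂ = 1.352 + 2.009 = 3.361 km/s.

Δv = 3361 m/s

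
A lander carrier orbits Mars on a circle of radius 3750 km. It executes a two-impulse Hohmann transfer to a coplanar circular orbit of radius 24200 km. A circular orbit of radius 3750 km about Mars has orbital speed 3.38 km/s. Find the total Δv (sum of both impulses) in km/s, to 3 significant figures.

Δv = 1.71 km/s

From the circular-orbit relation v² = μ/r at r = 3750 km: μ = v²r = (3.38)² × 3750 = 42841.5 km³/s².
Semi-major axis of the transfer orbit: a_t = (3750 + 24200)/2 = 13975 km.
At r₁ the circular-orbit speed is v₁ = √(μ/r₁) = 3.380 km/s.
Transfer-orbit speed at r₁ (v² = μ(2/r − 1/a)): v_p = √[μ(2/r₁ − 1/a_t)] = 4.448 km/s.
First burn Δv₁ = |v_p − v₁| = 1.068 km/s.
At r₂, v₂ = √(μ/r₂) = 1.3305 km/s.
Transfer-orbit speed at r₂: v_a = √[μ(2/r₂ − 1/a_t)] = 0.68923 km/s.
Second burn Δv₂ = |v₂ − v_a| = 0.6413 km/s.
Δv = Δv₁ + Δv₂ = 1.068 + 0.6413 = 1.709 km/s.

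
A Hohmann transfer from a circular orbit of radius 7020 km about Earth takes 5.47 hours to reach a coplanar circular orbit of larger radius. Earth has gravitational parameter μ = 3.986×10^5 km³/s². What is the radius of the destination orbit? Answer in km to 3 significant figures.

Transfer time t = 5.47 hours = 19692 s, and t = π√(a_t³/μ).
So a_t = (μ t²/π²)^(1/3) = (3.986×10^5 × (19692)² / π²)^(1/3) = 25019 km.
Since a_t = (r₁ + r₂)/2, r₂ = 2a_t − r₁ = 2×25019 − 7020 = 43018 km.

r₂ = 43000 km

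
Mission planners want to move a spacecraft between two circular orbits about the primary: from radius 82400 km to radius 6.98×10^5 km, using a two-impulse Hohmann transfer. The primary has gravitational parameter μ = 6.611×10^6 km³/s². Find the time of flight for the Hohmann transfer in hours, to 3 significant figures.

The Hohmann ellipse has a_t = (r₁ + r₂)/2 = 3.902×10^5 km.
Half the transfer-orbit period gives t = π√(a_t³/μ) = 2.978×10^5 s.
Converting: 2.978×10^5 s ÷ 3600 s/hour = 82.7 hours.

t = 82.7 hours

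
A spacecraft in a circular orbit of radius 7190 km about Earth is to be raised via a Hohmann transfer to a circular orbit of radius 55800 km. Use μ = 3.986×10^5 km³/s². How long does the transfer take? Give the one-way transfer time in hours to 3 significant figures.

Transfer-ellipse semi-major axis a_t = (r₁ + r₂)/2 = (7190 + 55800)/2 = 31495 km.
Transfer time t = π√(a_t³/μ) = π√((31495)³ / 3.986×10^5) = 27813 s.
Converting: 27813 s ÷ 3600 s/hour = 7.73 hours.

t = 7.73 hours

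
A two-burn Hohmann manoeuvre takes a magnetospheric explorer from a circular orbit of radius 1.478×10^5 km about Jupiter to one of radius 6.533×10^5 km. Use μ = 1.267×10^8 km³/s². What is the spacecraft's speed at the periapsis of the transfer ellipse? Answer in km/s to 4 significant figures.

Semi-major axis of the transfer orbit: a_t = (1.478×10^5 + 6.533×10^5)/2 = 4.0055×10^5 km.
At periapsis, r = 1.478×10^5 km.
Applying v² = μ(2/r − 1/a_t): v = 37.39 km/s.

v = 37.39 km/s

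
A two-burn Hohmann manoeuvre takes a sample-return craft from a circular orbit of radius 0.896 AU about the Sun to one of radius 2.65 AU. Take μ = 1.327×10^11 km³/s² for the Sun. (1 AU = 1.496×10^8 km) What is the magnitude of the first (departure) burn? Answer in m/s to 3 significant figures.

In km: r₁ = 0.896 × 1.496×10^8 = 1.340416×10^8 km; r₂ = 2.65 × 1.496×10^8 = 3.9644×10^8 km.
Semi-major axis of the transfer orbit: a_t = (1.340416×10^8 + 3.9644×10^8)/2 = 2.652408×10^8 km.
Circular speed at r = 1.340416×10^8 km: v_c = √(μ/r) = 31.464 km/s.
Vis-viva on the transfer ellipse at r = 1.340416×10^8 km gives v_t = √[μ(2/r − 1/a_t)] = 38.467 km/s.
Δv₁ = |v_t − v_c| = |38.467 − 31.464| = 7.003 km/s.

Δv₁ = 7000 m/s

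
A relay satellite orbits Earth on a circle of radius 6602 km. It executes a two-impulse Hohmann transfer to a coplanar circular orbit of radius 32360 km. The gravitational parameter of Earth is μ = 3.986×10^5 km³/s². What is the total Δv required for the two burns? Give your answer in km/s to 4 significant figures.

Δv = 3.711 km/s

Semi-major axis of the transfer orbit: a_t = (6602 + 32360)/2 = 19481 km.
At r₁ the circular-orbit speed is v₁ = √(μ/r₁) = 7.77018 km/s.
On the transfer ellipse at r₁, v² = μ(2/r − 1/a) gives v_p = √[μ(2/r₁ − 1/a_t)] = 10.0145 km/s.
First burn Δv₁ = |v_p − v₁| = 2.244 km/s.
At r₂, v₂ = √(μ/r₂) = 3.510 km/s.
Transfer-orbit speed at r₂: v_a = √[μ(2/r₂ − 1/a_t)] = 2.043 km/s.
Second burn Δv₂ = |v₂ − v_a| = 1.467 km/s.
Δv = Δv₁ + Δv₂ = 2.244 + 1.467 = 3.711 km/s.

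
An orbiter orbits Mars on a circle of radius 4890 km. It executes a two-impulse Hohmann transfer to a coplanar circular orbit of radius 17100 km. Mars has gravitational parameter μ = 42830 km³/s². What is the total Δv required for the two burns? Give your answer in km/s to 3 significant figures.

Δv = 1.26 km/s

The Hohmann ellipse has a_t = (r₁ + r₂)/2 = 10995 km.
Circular speed at r₁: v₁ = √(μ/r₁) = √(42830/4890) = 2.95951 km/s.
On the transfer ellipse at r₁, vis-viva equation gives v_p = √[μ(2/r₁ − 1/a_t)] = 3.69080 km/s.
First burn Δv₁ = |v_p − v₁| = 0.73129 km/s.
At r₂, v₂ = √(μ/r₂) = 1.58262 km/s.
Transfer-orbit speed at r₂: v_a = √[μ(2/r₂ − 1/a_t)] = 1.05544 km/s.
Second burn Δv₂ = |v₂ − v_a| = 0.52718 km/s.
Δv = Δv₁ + Δv₂ = 0.73129 + 0.52718 = 1.258 km/s.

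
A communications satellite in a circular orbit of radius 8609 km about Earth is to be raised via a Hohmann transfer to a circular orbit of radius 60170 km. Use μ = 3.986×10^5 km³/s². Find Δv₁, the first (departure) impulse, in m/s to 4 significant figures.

Transfer-ellipse semi-major axis a_t = (r₁ + r₂)/2 = (8609 + 60170)/2 = 34389.5 km.
On the circular orbit at r = 8609 km, v_c = √(μ/r) = 6.8044 km/s.
Vis-viva on the transfer ellipse at r = 8609 km gives v_t = √[μ(2/r − 1/a_t)] = 9.0006 km/s.
Δv₁ = |v_t − v_c| = |9.0006 − 6.8044| = 2.196 km/s.

Δv₁ = 2196 m/s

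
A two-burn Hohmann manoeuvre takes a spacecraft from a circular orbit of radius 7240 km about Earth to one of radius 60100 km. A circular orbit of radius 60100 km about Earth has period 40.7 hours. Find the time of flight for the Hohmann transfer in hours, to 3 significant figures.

t = 8.53 hours

From Kepler's third law T² = 4π²r³/μ at r = 60100 km, T = 40.7 hours = 40.7 × 3600 s = 1.4652×10^5 s: μ = 4π²r³/T² = 3.99199×10^5 km³/s².
The Hohmann ellipse has a_t = (r₁ + r₂)/2 = 33670 km.
By Kepler's third law the transfer-orbit period is T = 2π√(a_t³/μ), so t = T/2 = 30720 s.
Converting: 30720 s ÷ 3600 s/hour = 8.53 hours.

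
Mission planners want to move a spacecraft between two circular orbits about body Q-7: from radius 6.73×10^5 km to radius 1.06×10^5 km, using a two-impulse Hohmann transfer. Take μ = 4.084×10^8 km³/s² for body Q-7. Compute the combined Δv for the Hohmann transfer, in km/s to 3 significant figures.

Δv = 31.3 km/s

The Hohmann ellipse has a_t = (r₁ + r₂)/2 = 3.895×10^5 km.
At r₁ the circular-orbit speed is v₁ = √(μ/r₁) = 24.63 km/s.
On the transfer ellipse at r₁, vis-viva gives v_a = √[μ(2/r₁ − 1/a_t)] = 12.85 km/s.
First burn Δv₁ = |v_a − v₁| = 11.78 km/s.
At r₂, v₂ = √(μ/r₂) = 62.07 km/s.
Transfer-orbit speed at r₂: v_p = √[μ(2/r₂ − 1/a_t)] = 81.59 km/s.
Second burn Δv₂ = |v₂ − v_p| = 19.52 km/s.
Δv = Δv₁ + Δv₂ = 11.78 + 19.52 = 31.30 km/s.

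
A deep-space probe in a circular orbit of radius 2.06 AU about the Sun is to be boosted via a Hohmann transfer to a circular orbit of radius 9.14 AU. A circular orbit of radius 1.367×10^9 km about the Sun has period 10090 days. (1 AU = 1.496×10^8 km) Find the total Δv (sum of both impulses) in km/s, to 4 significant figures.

From Kepler's third law T² = 4π²r³/μ at r = 1.367×10^9 km, T = 10090 days = 10090 × 86400 s = 8.71776×10^8 s: μ = 4π²r³/T² = 1.32695×10^11 km³/s².
In km: r₁ = 2.06 × 1.496×10^8 = 3.08176×10^8 km; r₂ = 9.14 × 1.496×10^8 = 1.367344×10^9 km.
Transfer-ellipse semi-major axis a_t = (r₁ + r₂)/2 = (3.08176×10^8 + 1.367344×10^9)/2 = 8.3776×10^8 km.
At r₁ the circular-orbit speed is v₁ = √(μ/r₁) = 20.7505 km/s.
Transfer-orbit speed at r₁ (vis-viva equation): v_p = √[μ(2/r₁ − 1/a_t)] = 26.5099 km/s.
First burn Δv₁ = |v_p − v₁| = 5.7594 km/s.
Circular speed at r₂: v₂ = √(μ/r₂) = 9.8512 km/s.
Transfer-orbit speed at r₂: v_a = √[μ(2/r₂ − 1/a_t)] = 5.9749 km/s.
Second burn Δv₂ = |v₂ − v_a| = 3.8763 km/s.
Total Δv = Δv₁ + Δv₂ = 9.636 km/s.

Δv = 9.636 km/s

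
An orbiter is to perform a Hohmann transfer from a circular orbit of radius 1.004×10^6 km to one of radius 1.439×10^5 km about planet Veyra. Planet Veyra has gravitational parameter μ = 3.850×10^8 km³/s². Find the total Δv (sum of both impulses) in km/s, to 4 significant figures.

The Hohmann ellipse has a_t = (r₁ + r₂)/2 = 5.7395×10^5 km.
At r₁ the circular-orbit speed is v₁ = √(μ/r₁) = 19.5823 km/s.
On the transfer ellipse at r₁, v² = μ(2/r − 1/a) gives v_a = √[μ(2/r₁ − 1/a_t)] = 9.80521 km/s.
First burn Δv₁ = |v_a − v₁| = 9.7771 km/s.
Circular speed at r₂: v₂ = √(μ/r₂) = 51.725 km/s.
Transfer-orbit speed at r₂: v_p = √[μ(2/r₂ − 1/a_t)] = 68.412 km/s.
Second burn Δv₂ = |v₂ − v_p| = 16.687 km/s.
Total Δv = Δv₁ + Δv₂ = 26.46 km/s.

Δv = 26.46 km/s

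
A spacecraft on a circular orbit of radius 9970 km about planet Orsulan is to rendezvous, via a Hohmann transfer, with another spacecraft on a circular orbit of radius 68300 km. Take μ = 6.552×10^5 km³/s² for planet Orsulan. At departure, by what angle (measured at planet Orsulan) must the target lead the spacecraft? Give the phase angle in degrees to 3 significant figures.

φ = 102°

Transfer-ellipse semi-major axis a_t = (r₁ + r₂)/2 = (9970 + 68300)/2 = 39135 km.
The half-period of the transfer ellipse is t = π√(a_t³/μ) = 30048 s.
Target angular speed ω₂ = √(μ/r₂³) = 4.5348×10^-5 rad/s.
Angle swept by the target during transfer: ω₂·t = 1.3626 rad = 78.07°.
The spacecraft traverses 180° on the transfer ellipse, so the target must lead by 180° − 78.07° = 102°.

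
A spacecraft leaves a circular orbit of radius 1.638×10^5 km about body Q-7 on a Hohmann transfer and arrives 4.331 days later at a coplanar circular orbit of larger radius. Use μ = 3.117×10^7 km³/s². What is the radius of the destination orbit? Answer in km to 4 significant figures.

r₂ = 1.360×10^6 km

Transfer time t = 4.331 days = 3.741984×10^5 s, and t = π√(a_t³/μ).
So a_t = (μ t²/π²)^(1/3) = (3.117×10^7 × (3.741984×10^5)² / π²)^(1/3) = 7.6187×10^5 km.
Since a_t = (r₁ + r₂)/2, r₂ = 2a_t − r₁ = 2×7.6187×10^5 − 1.638×10^5 = 1.35994×10^6 km.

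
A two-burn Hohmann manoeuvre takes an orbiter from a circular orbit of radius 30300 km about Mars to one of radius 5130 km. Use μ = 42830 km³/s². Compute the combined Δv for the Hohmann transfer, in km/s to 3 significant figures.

Semi-major axis of the transfer orbit: a_t = (30300 + 5130)/2 = 17715 km.
At r₁ the circular-orbit speed is v₁ = √(μ/r₁) = 1.1889 km/s.
On the transfer ellipse at r₁, v² = μ(2/r − 1/a) gives v_a = √[μ(2/r₁ − 1/a_t)] = 0.63979 km/s.
First burn Δv₁ = |v_a − v₁| = 0.5491 km/s.
Circular speed at r₂: v₂ = √(μ/r₂) = 2.88945 km/s.
Transfer-orbit speed at r₂: v_p = √[μ(2/r₂ − 1/a_t)] = 3.77891 km/s.
Second burn Δv₂ = |v₂ − v_p| = 0.8895 km/s.
Total Δv = Δv₁ + Δv₂ = 1.439 km/s.

Δv = 1.44 km/s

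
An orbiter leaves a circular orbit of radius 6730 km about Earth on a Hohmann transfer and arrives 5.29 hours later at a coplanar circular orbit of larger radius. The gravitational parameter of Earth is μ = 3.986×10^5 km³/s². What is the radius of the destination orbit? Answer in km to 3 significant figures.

Transfer time t = 5.29 hours = 19044 s, and t = π√(a_t³/μ).
So a_t = (μ t²/π²)^(1/3) = (3.986×10^5 × (19044)² / π²)^(1/3) = 24467 km.
Since a_t = (r₁ + r₂)/2, r₂ = 2a_t − r₁ = 2×24467 − 6730 = 42204 km.

r₂ = 42200 km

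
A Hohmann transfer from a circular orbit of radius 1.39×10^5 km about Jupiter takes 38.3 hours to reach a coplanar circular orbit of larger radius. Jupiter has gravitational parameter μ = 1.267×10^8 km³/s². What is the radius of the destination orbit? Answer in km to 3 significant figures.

Transfer time t = 38.3 hours = 1.3788×10^5 s, and t = π√(a_t³/μ).
So a_t = (μ t²/π²)^(1/3) = (1.267×10^8 × (1.3788×10^5)² / π²)^(1/3) = 6.2492×10^5 km.
Since a_t = (r₁ + r₂)/2, r₂ = 2a_t − r₁ = 2×6.2492×10^5 − 1.390×10^5 = 1.11084×10^6 km.

r₂ = 1.11×10^6 km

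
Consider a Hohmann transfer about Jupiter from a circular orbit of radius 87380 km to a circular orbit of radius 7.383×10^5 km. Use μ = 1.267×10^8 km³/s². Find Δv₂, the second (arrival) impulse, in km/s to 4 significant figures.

Δv₂ = 7.073 km/s

Semi-major axis of the transfer orbit: a_t = (87380 + 7.383×10^5)/2 = 4.1284×10^5 km.
Circular speed at r = 7.383×10^5 km: v_c = √(μ/r) = 13.10 km/s.
Transfer-orbit speed at the same r (vis-viva, a = a_t): v_t = √[μ(2/r − 1/a_t)] = 6.027 km/s.
Δv₂ = |v_t − v_c| = |6.027 − 13.10| = 7.073 km/s.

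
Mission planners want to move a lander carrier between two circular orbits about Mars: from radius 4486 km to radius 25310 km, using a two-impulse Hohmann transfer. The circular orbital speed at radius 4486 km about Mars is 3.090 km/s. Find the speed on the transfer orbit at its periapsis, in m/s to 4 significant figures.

v = 4028 m/s

From the circular-orbit relation v² = μ/r at r = 4486 km: μ = v²r = (3.090)² × 4486 = 42832.8 km³/s².
The Hohmann ellipse has a_t = (r₁ + r₂)/2 = 14898 km.
At periapsis, r = 4486 km.
Applying v² = μ(2/r − 1/a_t): v = 4.028 km/s.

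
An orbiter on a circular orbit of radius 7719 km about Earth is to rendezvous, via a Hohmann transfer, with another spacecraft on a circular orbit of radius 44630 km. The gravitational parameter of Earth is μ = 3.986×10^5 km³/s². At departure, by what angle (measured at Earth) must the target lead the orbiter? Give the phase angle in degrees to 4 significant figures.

φ = 99.16°

The Hohmann ellipse has a_t = (r₁ + r₂)/2 = 26174.5 km.
Transfer time t = π√(a_t³/μ) = 21070 s.
Target angular speed ω₂ = √(μ/r₂³) = 6.696×10^-5 rad/s.
Angle swept by the target during transfer: ω₂·t = 1.411 rad = 80.84°.
The orbiter traverses 180° on the transfer ellipse, so the target must lead by 180° − 80.84° = 99.16°.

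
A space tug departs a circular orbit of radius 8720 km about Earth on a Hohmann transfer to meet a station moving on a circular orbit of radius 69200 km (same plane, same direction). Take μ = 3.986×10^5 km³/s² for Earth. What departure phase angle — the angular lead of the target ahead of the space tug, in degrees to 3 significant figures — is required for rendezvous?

φ = 104°

The Hohmann ellipse has a_t = (r₁ + r₂)/2 = 38960 km.
Transfer time t = π√(a_t³/μ) = 38266 s.
The target's mean motion on its circular orbit is ω₂ = √(μ/r₂³) = 3.4682×10^-5 rad/s.
Angle swept by the target during transfer: ω₂·t = 1.3271 rad = 76.04°.
The space tug traverses 180° on the transfer ellipse, so the target must lead by 180° − 76.04° = 104°.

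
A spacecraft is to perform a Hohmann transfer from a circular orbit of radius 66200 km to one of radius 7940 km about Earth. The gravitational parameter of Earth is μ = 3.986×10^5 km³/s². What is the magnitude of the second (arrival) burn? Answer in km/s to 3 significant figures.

Δv₂ = 2.38 km/s

The Hohmann ellipse has a_t = (r₁ + r₂)/2 = 37070 km.
Circular speed at r = 7940 km: v_c = √(μ/r) = 7.085 km/s.
Transfer-orbit speed at the same r (vis-viva, a = a_t): v_t = √[μ(2/r − 1/a_t)] = 9.468 km/s.
Δv₂ = |v_t − v_c| = |9.468 − 7.085| = 2.383 km/s.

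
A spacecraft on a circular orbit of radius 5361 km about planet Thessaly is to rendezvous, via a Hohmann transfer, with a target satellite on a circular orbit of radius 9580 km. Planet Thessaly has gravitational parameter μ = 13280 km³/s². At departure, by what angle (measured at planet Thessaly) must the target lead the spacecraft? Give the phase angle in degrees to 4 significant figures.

Semi-major axis of the transfer orbit: a_t = (5361 + 9580)/2 = 7470.5 km.
Transfer time t = π√(a_t³/μ) = 17602.5 s.
Target angular speed ω₂ = √(μ/r₂³) = 1.22900×10^-4 rad/s.
Angle swept by the target during transfer: ω₂·t = 2.1633 rad = 123.95°.
The spacecraft traverses 180° on the transfer ellipse, so the target must lead by 180° − 123.95° = 56.05°.

φ = 56.05°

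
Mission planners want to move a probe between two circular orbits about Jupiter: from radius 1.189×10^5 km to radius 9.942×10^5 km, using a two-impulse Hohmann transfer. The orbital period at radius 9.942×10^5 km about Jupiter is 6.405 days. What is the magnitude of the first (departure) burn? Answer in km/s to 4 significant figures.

From Kepler's third law T² = 4π²r³/μ at r = 9.942×10^5 km, T = 6.405 days = 6.405 × 86400 s = 5.53392×10^5 s: μ = 4π²r³/T² = 1.26682×10^8 km³/s².
Transfer-ellipse semi-major axis a_t = (r₁ + r₂)/2 = (1.189×10^5 + 9.942×10^5)/2 = 5.5655×10^5 km.
Circular speed at r = 1.189×10^5 km: v_c = √(μ/r) = 32.64 km/s.
Vis-viva on the transfer ellipse at r = 1.189×10^5 km gives v_t = √[μ(2/r − 1/a_t)] = 43.63 km/s.
Δv₁ = |v_t − v_c| = |43.63 − 32.64| = 10.99 km/s.

Δv₁ = 10.99 km/s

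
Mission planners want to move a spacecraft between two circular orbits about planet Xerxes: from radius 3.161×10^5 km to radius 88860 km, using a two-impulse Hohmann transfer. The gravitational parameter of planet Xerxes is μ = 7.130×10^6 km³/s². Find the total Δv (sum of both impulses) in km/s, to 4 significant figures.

Δv = 3.838 km/s

The Hohmann ellipse has a_t = (r₁ + r₂)/2 = 2.0248×10^5 km.
Circular speed at r₁: v₁ = √(μ/r₁) = √(7.130×10^6/3.161×10^5) = 4.749 km/s.
On the transfer ellipse at r₁, vis-viva gives v_a = √[μ(2/r₁ − 1/a_t)] = 3.146 km/s.
First burn Δv₁ = |v_a − v₁| = 1.603 km/s.
Circular speed at r₂: v₂ = √(μ/r₂) = 8.957599 km/s.
Transfer-orbit speed at r₂: v_p = √[μ(2/r₂ − 1/a_t)] = 11.19213 km/s.
Second burn Δv₂ = |v₂ − v_p| = 2.235 km/s.
Total Δv = Δv₁ + Δv₂ = 3.838 km/s.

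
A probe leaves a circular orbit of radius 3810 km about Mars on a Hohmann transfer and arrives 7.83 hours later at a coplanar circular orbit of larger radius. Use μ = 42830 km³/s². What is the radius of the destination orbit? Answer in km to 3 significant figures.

Transfer time t = 7.83 hours = 28188 s, and t = π√(a_t³/μ).
So a_t = (μ t²/π²)^(1/3) = (42830 × (28188)² / π²)^(1/3) = 15107 km.
Since a_t = (r₁ + r₂)/2, r₂ = 2a_t − r₁ = 2×15107 − 3810 = 26404 km.

r₂ = 26400 km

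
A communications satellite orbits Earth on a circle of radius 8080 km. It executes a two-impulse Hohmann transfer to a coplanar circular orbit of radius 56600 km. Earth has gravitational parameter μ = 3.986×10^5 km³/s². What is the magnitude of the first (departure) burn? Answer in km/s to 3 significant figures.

Δv₁ = 2.27 km/s

The Hohmann ellipse has a_t = (r₁ + r₂)/2 = 32340 km.
Circular speed at r = 8080 km: v_c = √(μ/r) = 7.024 km/s.
Vis-viva on the transfer ellipse at r = 8080 km gives v_t = √[μ(2/r − 1/a_t)] = 9.292 km/s.
Δv₁ = |v_t − v_c| = |9.292 − 7.024| = 2.268 km/s.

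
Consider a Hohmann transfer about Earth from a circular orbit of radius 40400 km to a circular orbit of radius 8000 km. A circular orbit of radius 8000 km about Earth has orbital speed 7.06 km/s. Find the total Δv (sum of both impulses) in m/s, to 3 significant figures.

Δv = 3400 m/s

From the circular-orbit relation v² = μ/r at r = 8000 km: μ = v²r = (7.06)² × 8000 = 3.98749×10^5 km³/s².
Transfer-ellipse semi-major axis a_t = (r₁ + r₂)/2 = (40400 + 8000)/2 = 24200 km.
Circular speed at r₁: v₁ = √(μ/r₁) = √(3.98749×10^5/40400) = 3.1417 km/s.
Transfer-orbit speed at r₁ (v² = μ(2/r − 1/a)): v_a = √[μ(2/r₁ − 1/a_t)] = 1.8063 km/s.
First burn Δv₁ = |v_a − v₁| = 1.335 km/s.
Circular speed at r₂: v₂ = √(μ/r₂) = 7.060 km/s.
Transfer-orbit speed at r₂: v_p = √[μ(2/r₂ − 1/a_t)] = 9.122 km/s.
Second burn Δv₂ = |v₂ − v_p| = 2.062 km/s.
Δv = Δv₁ + Δv₂ = 1.335 + 2.062 = 3.397 km/s.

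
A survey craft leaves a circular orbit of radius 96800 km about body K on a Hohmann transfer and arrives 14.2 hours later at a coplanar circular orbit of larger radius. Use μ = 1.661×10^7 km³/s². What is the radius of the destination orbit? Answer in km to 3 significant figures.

Transfer time t = 14.2 hours = 51120 s, and t = π√(a_t³/μ).
So a_t = (μ t²/π²)^(1/3) = (1.661×10^7 × (51120)² / π²)^(1/3) = 1.6384×10^5 km.
Since a_t = (r₁ + r₂)/2, r₂ = 2a_t − r₁ = 2×1.6384×10^5 − 96800 = 2.3088×10^5 km.

r₂ = 2.31×10^5 km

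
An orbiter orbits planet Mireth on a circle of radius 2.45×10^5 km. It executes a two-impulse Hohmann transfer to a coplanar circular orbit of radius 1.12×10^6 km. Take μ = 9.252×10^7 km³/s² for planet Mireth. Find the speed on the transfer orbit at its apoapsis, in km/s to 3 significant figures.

v = 5.45 km/s

Semi-major axis of the transfer orbit: a_t = (2.450×10^5 + 1.120×10^6)/2 = 6.825×10^5 km.
The apoapsis of the transfer ellipse is at r = 1.120×10^6 km.
From the vis-viva equation, v = √[μ(2/r − 1/a_t)] = 5.446 km/s.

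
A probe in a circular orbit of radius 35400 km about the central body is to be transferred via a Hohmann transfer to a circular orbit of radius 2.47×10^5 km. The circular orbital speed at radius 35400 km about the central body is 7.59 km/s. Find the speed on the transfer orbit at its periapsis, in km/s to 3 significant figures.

v = 10.0 km/s

From the circular-orbit relation v² = μ/r at r = 35400 km: μ = v²r = (7.59)² × 35400 = 2.03933×10^6 km³/s².
The Hohmann ellipse has a_t = (r₁ + r₂)/2 = 1.412×10^5 km.
At periapsis, r = 35400 km.
From the vis-viva equation, v = √[μ(2/r − 1/a_t)] = 10.04 km/s.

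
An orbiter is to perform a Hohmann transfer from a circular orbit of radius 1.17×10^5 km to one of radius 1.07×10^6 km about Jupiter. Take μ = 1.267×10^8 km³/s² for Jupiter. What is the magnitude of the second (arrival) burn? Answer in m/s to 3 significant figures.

Δv₂ = 6050 m/s

The Hohmann ellipse has a_t = (r₁ + r₂)/2 = 5.935×10^5 km.
Circular speed at r = 1.070×10^6 km: v_c = √(μ/r) = 10.8817 km/s.
Transfer-orbit speed at the same r (vis-viva, a = a_t): v_t = √[μ(2/r − 1/a_t)] = 4.83147 km/s.
Δv₂ = |v_t − v_c| = |4.83147 − 10.8817| = 6.050 km/s.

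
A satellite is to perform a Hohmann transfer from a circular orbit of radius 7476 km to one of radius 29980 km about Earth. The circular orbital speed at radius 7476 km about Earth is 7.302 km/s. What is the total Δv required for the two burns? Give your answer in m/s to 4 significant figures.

From the circular-orbit relation v² = μ/r at r = 7476 km: μ = v²r = (7.302)² × 7476 = 3.98614×10^5 km³/s².
The Hohmann ellipse has a_t = (r₁ + r₂)/2 = 18728 km.
Circular speed at r₁: v₁ = √(μ/r₁) = √(3.98614×10^5/7476) = 7.3020 km/s.
On the transfer ellipse at r₁, v² = μ(2/r − 1/a) gives v_p = √[μ(2/r₁ − 1/a_t)] = 9.2387 km/s.
First burn Δv₁ = |v_p − v₁| = 1.9367 km/s.
Circular speed at r₂: v₂ = √(μ/r₂) = 3.64637 km/s.
Transfer-orbit speed at r₂: v_a = √[μ(2/r₂ − 1/a_t)] = 2.30383 km/s.
Second burn Δv₂ = |v₂ − v_a| = 1.3425 km/s.
Δv = Δv₁ + Δv₂ = 1.9367 + 1.3425 = 3.279 km/s.

Δv = 3279 m/s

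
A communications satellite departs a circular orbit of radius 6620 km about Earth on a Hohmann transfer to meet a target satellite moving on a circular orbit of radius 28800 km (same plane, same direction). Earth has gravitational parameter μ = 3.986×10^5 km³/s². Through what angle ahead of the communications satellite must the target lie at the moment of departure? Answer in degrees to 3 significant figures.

φ = 93.2°

Transfer-ellipse semi-major axis a_t = (r₁ + r₂)/2 = (6620 + 28800)/2 = 17710 km.
Transfer time t = π√(a_t³/μ) = 11728 s.
Target angular speed ω₂ = √(μ/r₂³) = 1.2918×10^-4 rad/s.
Angle swept by the target during transfer: ω₂·t = 1.515 rad = 86.80°.
Arrival is 180° from departure on the ellipse, so φ = 180° − 86.80° = 93.2°.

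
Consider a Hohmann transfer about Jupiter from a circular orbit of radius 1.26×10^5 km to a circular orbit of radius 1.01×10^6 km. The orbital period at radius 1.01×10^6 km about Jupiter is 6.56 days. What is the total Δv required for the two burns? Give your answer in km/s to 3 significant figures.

From Kepler's third law T² = 4π²r³/μ at r = 1.01×10^6 km, T = 6.56 days = 6.56 × 86400 s = 5.66784×10^5 s: μ = 4π²r³/T² = 1.26616×10^8 km³/s².
Semi-major axis of the transfer orbit: a_t = (1.260×10^5 + 1.010×10^6)/2 = 5.680×10^5 km.
Circular speed at r₁: v₁ = √(μ/r₁) = √(1.26616×10^8/1.260×10^5) = 31.70 km/s.
Transfer-orbit speed at r₁ (v² = μ(2/r − 1/a)): v_p = √[μ(2/r₁ − 1/a_t)] = 42.27 km/s.
First burn Δv₁ = |v_p − v₁| = 10.57 km/s.
Circular speed at r₂: v₂ = √(μ/r₂) = 11.1965 km/s.
Transfer-orbit speed at r₂: v_a = √[μ(2/r₂ − 1/a_t)] = 5.27345 km/s.
Second burn Δv₂ = |v₂ − v_a| = 5.923 km/s.
Total Δv = Δv₁ + Δv₂ = 16.49 km/s.

Δv = 16.5 km/s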